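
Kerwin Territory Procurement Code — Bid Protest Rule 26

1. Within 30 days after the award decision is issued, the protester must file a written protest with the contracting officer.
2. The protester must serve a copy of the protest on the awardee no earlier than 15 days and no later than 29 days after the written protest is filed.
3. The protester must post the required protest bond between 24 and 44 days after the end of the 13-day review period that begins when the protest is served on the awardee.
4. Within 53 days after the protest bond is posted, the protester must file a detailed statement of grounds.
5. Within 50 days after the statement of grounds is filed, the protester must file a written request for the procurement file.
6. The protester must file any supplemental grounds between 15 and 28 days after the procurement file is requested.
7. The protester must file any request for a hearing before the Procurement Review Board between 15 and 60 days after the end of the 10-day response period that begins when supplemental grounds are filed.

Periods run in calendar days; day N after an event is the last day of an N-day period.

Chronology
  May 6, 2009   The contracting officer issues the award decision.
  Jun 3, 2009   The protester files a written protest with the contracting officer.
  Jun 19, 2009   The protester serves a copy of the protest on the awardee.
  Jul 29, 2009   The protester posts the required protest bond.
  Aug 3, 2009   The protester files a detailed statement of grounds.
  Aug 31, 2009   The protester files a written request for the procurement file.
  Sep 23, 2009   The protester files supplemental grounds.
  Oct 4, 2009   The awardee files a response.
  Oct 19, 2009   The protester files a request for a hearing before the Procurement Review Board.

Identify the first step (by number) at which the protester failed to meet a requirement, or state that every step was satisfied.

Step 1 — counting 30 days from May 6, 2009 (when the award decision is issued) gives a deadline of Jun 5, 2009; done Jun 3, 2009 — timely.
Step 2 — 15 and 29 days from Jun 3, 2009 (when the written protest is filed) are Jun 18, 2009 and Jul 2, 2009 respectively; done Jun 19, 2009, which is between those dates.
Step 3 — 24 and 44 days from Jul 2, 2009 (end of the 13-day review period, which began when the protest is served on the awardee on Jun 19, 2009) are Jul 26, 2009 and Aug 15, 2009 respectively; Jul 29, 2009 falls inside that range.
Step 4 — counting 53 days from Jul 29, 2009 (when the protest bond is posted) gives a deadline of Sep 20, 2009; Aug 3, 2009 is within that limit.
Step 5 — counting 50 days from Aug 3, 2009 (when the statement of grounds is filed) gives a deadline of Sep 22, 2009; completed Aug 31, 2009, before the deadline.
Step 6 — 15 and 28 days from Aug 31, 2009 (when the procurement file is requested) are Sep 15, 2009 and Sep 28, 2009 respectively; done Sep 23, 2009 — within the window.
Step 7 — 15 and 60 days from Oct 3, 2009 (end of the 10-day response period, which began when supplemental grounds are filed on Sep 23, 2009) are Oct 18, 2009 and Dec 2, 2009 respectively; Oct 19, 2009 falls inside that range.

None — every step was satisfied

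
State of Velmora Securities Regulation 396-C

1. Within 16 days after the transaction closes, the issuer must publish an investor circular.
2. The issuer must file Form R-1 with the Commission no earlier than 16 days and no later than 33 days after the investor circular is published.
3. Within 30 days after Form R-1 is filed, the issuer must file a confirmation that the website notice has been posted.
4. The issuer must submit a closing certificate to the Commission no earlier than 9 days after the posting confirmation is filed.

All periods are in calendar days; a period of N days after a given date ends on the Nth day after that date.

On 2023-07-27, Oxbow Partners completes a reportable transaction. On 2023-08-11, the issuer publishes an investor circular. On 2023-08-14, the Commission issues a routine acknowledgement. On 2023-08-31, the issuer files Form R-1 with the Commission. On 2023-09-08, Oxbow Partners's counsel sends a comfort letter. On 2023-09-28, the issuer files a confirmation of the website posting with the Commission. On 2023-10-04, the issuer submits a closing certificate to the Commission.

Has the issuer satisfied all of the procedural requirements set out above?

No

Step 1: 16 days after 2023-07-27 (when the transaction closes) is 2023-08-12; done 2023-08-11 — timely.
Step 2: the window is 16–33 days after 2023-08-11 (when the investor circular is published), so 2023-08-27 through 2023-09-13; done 2023-08-31 — within the window.
Step 3: 30 days after 2023-08-31 (when Form R-1 is filed) is 2023-09-30; completed 2023-09-28, before the deadline.
Step 4: the earliest permitted date is 9 days after 2023-09-28 (when the posting confirmation is filed), i.e. 2023-10-07; 2023-10-04 is 3 days before the earliest permitted date.
The procedure was therefore not followed at step 4.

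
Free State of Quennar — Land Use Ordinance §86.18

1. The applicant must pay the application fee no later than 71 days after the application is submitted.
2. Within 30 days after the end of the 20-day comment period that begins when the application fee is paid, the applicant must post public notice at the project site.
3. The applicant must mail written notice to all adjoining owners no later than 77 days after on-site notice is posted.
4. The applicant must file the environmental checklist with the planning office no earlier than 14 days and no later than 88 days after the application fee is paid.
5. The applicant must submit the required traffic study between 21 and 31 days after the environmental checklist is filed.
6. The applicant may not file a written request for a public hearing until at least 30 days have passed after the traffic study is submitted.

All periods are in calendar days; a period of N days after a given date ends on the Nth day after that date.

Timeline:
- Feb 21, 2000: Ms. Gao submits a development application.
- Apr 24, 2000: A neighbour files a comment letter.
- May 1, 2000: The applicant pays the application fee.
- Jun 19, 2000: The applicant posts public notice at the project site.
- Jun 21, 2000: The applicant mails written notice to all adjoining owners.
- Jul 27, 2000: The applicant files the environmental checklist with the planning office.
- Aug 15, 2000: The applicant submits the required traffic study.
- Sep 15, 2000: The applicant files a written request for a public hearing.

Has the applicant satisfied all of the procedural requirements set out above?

(1) due by Feb 21, 2000 + 71 days = May 2, 2000; done May 1, 2000 — timely.
(2) due by May 21, 2000 + 30 days = Jun 20, 2000; completed Jun 19, 2000, before the deadline.
(3) due by Jun 19, 2000 + 77 days = Sep 4, 2000; done Jun 21, 2000 — timely.
(4) the permitted window runs from May 1, 2000 + 14 = May 15, 2000 to May 1, 2000 + 88 = Jul 28, 2000; done Jul 27, 2000, which is between those dates.
(5) the permitted window runs from Jul 27, 2000 + 21 = Aug 17, 2000 to Jul 27, 2000 + 31 = Aug 27, 2000; Aug 15, 2000 is 2 days too early.
That is the first point of non-compliance.

No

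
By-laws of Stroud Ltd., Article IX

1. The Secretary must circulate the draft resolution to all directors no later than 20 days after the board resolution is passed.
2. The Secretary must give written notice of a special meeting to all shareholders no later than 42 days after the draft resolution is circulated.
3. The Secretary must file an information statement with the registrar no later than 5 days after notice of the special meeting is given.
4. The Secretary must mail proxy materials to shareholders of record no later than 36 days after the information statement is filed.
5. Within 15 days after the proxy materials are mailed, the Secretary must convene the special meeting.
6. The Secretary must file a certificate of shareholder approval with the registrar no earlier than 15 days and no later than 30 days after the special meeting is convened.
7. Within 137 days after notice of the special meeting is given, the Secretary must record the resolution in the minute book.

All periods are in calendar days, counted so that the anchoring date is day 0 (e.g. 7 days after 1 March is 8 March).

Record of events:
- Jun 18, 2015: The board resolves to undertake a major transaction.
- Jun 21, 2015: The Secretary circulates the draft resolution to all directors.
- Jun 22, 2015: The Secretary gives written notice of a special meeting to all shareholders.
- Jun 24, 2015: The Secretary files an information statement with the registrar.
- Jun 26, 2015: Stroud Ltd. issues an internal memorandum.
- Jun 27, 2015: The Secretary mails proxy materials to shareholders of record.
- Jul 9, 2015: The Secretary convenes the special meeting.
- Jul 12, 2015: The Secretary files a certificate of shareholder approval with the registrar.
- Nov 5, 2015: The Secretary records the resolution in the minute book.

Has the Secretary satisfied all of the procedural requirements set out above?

No

Step 1: 20 days after Jun 18, 2015 (when the board resolution is passed) is Jul 8, 2015; completed Jun 21, 2015, before the deadline.
Step 2: 42 days after Jun 21, 2015 (when the draft resolution is circulated) is Aug 2, 2015; done Jun 22, 2015 — timely.
Step 3: 5 days after Jun 22, 2015 (when notice of the special meeting is given) is Jun 27, 2015; Jun 24, 2015 is within that limit.
Step 4: 36 days after Jun 24, 2015 (when the information statement is filed) is Jul 30, 2015; Jun 27, 2015 is within that limit.
Step 5: 15 days after Jun 27, 2015 (when the proxy materials are mailed) is Jul 12, 2015; done Jul 9, 2015 — timely.
Step 6: the window is 15–30 days after Jul 9, 2015 (when the special meeting is convened), so Jul 24, 2015 through Aug 8, 2015; done Jul 12, 2015 — 12 days before the window opened.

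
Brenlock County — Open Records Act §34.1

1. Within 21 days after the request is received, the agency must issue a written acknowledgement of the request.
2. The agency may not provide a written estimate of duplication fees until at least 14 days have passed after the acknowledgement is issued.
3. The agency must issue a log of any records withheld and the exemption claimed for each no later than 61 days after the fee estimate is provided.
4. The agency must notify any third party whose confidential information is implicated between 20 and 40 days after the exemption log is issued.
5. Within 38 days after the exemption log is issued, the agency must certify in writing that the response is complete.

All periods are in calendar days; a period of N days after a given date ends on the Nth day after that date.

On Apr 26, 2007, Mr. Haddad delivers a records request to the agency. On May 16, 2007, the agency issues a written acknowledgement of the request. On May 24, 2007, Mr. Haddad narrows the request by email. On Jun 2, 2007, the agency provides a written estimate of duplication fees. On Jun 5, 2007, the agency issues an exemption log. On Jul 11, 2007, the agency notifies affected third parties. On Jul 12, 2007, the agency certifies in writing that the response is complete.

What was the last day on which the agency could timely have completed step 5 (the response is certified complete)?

Jul 13, 2007

Step 5 runs from Jun 5, 2007, when the exemption log is issued. 38 days after Jun 5, 2007 is Jul 13, 2007.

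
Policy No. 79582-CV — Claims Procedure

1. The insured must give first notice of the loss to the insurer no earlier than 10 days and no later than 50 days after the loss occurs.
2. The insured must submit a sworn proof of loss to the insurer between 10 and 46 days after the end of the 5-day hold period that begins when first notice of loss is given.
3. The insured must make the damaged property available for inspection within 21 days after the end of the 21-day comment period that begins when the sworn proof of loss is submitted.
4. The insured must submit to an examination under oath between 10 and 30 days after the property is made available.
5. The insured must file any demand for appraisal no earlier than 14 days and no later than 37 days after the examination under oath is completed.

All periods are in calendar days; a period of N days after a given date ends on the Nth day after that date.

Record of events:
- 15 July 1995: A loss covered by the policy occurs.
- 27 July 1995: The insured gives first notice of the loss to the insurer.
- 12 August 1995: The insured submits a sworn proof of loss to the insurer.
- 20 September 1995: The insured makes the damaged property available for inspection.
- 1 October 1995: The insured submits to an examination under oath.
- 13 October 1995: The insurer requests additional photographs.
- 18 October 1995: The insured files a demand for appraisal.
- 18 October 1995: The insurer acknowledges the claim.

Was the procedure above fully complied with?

Yes

Step 1 — 10 and 50 days from 15 July 1995 (when the loss occurs) are 25 July 1995 and 3 September 1995 respectively; done 27 July 1995 — within the window.
Step 2 — 10 and 46 days from 1 August 1995 (end of the 5-day hold period, which began when first notice of loss is given on 27 July 1995) are 11 August 1995 and 16 September 1995 respectively; done 12 August 1995 — within the window.
Step 3 — counting 21 days from 2 September 1995 (end of the 21-day comment period, which began when the sworn proof of loss is submitted on 12 August 1995) gives a deadline of 23 September 1995; 20 September 1995 is within that limit.
Step 4 — 10 and 30 days from 20 September 1995 (when the property is made available) are 30 September 1995 and 20 October 1995 respectively; done 1 October 1995, which is between those dates.
Step 5 — 14 and 37 days from 1 October 1995 (when the examination under oath is completed) are 15 October 1995 and 7 November 1995 respectively; done 18 October 1995, which is between those dates.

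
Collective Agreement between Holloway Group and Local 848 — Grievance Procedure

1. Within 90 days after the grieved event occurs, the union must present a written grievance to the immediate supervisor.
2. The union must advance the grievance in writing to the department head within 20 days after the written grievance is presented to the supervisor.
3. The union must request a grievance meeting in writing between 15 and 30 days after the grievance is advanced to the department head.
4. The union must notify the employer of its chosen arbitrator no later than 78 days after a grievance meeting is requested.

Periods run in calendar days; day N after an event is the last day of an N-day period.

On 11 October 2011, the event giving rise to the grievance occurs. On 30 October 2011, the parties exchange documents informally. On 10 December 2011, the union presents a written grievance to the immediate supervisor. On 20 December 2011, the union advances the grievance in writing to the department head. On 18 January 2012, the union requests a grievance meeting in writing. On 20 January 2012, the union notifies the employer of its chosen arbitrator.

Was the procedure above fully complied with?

Yes

(1) due by 11 October 2011 + 90 days = 9 January 2012; completed 10 December 2011, before the deadline.
(2) due by 10 December 2011 + 20 days = 30 December 2011; completed 20 December 2011, before the deadline.
(3) the permitted window runs from 20 December 2011 + 15 = 4 January 2012 to 20 December 2011 + 30 = 19 January 2012; 18 January 2012 falls inside that range.
(4) due by 18 January 2012 + 78 days = 5 April 2012; completed 20 January 2012, before the deadline.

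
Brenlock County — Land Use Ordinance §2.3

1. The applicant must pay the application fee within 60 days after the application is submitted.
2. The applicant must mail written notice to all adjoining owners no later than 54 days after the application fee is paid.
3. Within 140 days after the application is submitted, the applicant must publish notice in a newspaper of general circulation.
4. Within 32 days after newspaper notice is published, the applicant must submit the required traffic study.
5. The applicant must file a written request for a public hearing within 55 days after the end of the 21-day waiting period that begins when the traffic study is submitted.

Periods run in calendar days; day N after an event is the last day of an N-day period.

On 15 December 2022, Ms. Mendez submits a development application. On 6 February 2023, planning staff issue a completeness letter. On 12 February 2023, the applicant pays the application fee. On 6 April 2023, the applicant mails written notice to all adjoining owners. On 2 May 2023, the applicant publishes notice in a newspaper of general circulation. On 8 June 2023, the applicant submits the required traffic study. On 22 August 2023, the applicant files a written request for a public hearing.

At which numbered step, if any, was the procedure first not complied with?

Step 4

Step 1: 60 days after 15 December 2022 (when the application is submitted) is 13 February 2023; completed 12 February 2023, before the deadline.
Step 2: 54 days after 12 February 2023 (when the application fee is paid) is 7 April 2023; completed 6 April 2023, before the deadline.
Step 3: 140 days after 15 December 2022 (when the application is submitted) is 4 May 2023; 2 May 2023 is within that limit.
Step 4: 32 days after 2 May 2023 (when newspaper notice is published) is 3 June 2023; done 8 June 2023 — 5 days late.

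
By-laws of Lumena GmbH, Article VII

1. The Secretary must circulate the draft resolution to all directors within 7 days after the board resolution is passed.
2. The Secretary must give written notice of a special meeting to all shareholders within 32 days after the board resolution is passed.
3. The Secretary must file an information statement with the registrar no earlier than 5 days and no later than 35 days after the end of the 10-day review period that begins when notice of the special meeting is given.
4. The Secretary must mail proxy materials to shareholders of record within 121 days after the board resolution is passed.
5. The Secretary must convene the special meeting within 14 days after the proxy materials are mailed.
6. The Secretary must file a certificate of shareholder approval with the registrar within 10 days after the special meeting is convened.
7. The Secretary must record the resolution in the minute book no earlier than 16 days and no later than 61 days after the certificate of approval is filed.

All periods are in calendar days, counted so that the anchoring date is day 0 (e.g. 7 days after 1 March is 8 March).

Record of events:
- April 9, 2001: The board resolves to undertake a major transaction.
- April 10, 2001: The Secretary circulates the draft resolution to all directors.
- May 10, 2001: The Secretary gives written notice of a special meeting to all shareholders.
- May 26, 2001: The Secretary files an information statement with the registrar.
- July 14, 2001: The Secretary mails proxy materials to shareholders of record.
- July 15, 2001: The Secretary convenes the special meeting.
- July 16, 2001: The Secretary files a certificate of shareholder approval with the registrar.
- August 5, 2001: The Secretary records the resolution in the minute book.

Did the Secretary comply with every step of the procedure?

Yes

(1) due by April 9, 2001 + 7 days = April 16, 2001; done April 10, 2001 — timely.
(2) due by April 9, 2001 + 32 days = May 11, 2001; completed May 10, 2001, before the deadline.
(3) the permitted window runs from May 20, 2001 + 5 = May 25, 2001 to May 20, 2001 + 35 = June 24, 2001; done May 26, 2001 — within the window.
(4) due by April 9, 2001 + 121 days = August 8, 2001; completed July 14, 2001, before the deadline.
(5) due by July 14, 2001 + 14 days = July 28, 2001; done July 15, 2001 — timely.
(6) due by July 15, 2001 + 10 days = July 25, 2001; done July 16, 2001 — timely.
(7) the permitted window runs from July 16, 2001 + 16 = August 1, 2001 to July 16, 2001 + 61 = September 15, 2001; August 5, 2001 falls inside that range.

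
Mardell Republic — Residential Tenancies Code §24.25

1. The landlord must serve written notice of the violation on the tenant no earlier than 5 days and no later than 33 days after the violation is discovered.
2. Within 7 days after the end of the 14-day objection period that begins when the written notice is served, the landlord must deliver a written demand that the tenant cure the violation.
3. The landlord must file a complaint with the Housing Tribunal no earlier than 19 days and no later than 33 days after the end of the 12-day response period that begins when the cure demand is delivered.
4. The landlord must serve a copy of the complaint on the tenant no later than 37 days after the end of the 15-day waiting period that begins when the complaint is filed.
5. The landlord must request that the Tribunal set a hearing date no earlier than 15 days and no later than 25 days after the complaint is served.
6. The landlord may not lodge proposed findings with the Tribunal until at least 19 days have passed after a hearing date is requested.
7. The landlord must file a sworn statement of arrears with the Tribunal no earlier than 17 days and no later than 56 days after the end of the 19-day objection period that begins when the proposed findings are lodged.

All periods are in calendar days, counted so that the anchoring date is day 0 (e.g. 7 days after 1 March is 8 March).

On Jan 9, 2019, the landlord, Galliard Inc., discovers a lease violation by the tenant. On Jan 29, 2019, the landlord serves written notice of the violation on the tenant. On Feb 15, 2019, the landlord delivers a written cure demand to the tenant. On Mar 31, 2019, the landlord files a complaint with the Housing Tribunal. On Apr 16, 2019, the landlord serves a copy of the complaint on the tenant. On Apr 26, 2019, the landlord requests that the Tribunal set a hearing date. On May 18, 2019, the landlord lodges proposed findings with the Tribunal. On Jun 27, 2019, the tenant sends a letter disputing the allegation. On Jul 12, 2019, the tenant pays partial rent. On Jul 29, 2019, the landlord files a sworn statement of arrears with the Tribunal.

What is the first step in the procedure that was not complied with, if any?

Step 1 — 5 and 33 days from Jan 9, 2019 (when the violation is discovered) are Jan 14, 2019 and Feb 11, 2019 respectively; done Jan 29, 2019, which is between those dates.
Step 2 — counting 7 days from Feb 12, 2019 (end of the 14-day objection period, which began when the written notice is served on Jan 29, 2019) gives a deadline of Feb 19, 2019; done Feb 15, 2019 — timely.
Step 3 — 19 and 33 days from Feb 27, 2019 (end of the 12-day response period, which began when the cure demand is delivered on Feb 15, 2019) are Mar 18, 2019 and Apr 1, 2019 respectively; done Mar 31, 2019, which is between those dates.
Step 4 — counting 37 days from Apr 15, 2019 (end of the 15-day waiting period, which began when the complaint is filed on Mar 31, 2019) gives a deadline of May 22, 2019; completed Apr 16, 2019, before the deadline.
Step 5 — 15 and 25 days from Apr 16, 2019 (when the complaint is served) are May 1, 2019 and May 11, 2019 respectively; done Apr 26, 2019 — 5 days before the window opened.

Step 5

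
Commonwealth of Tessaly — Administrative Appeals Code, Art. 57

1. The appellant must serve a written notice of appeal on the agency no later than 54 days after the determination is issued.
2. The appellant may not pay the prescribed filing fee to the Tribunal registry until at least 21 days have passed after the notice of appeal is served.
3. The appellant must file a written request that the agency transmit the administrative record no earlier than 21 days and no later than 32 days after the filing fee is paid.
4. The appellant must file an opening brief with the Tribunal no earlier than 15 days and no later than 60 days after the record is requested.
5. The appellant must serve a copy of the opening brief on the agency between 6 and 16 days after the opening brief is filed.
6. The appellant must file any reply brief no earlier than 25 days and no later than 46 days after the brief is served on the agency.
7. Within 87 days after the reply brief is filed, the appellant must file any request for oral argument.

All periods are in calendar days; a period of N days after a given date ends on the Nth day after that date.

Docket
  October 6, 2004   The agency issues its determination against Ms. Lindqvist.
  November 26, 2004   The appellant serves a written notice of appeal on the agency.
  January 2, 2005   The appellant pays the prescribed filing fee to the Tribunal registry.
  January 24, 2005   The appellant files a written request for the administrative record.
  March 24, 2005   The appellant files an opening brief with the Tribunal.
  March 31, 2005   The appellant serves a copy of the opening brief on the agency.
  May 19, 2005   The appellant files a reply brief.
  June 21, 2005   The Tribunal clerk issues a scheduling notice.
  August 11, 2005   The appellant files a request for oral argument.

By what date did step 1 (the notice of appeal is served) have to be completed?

November 29, 2004

Step 1 runs from October 6, 2004, when the determination is issued. 54 days after October 6, 2004 is November 29, 2004.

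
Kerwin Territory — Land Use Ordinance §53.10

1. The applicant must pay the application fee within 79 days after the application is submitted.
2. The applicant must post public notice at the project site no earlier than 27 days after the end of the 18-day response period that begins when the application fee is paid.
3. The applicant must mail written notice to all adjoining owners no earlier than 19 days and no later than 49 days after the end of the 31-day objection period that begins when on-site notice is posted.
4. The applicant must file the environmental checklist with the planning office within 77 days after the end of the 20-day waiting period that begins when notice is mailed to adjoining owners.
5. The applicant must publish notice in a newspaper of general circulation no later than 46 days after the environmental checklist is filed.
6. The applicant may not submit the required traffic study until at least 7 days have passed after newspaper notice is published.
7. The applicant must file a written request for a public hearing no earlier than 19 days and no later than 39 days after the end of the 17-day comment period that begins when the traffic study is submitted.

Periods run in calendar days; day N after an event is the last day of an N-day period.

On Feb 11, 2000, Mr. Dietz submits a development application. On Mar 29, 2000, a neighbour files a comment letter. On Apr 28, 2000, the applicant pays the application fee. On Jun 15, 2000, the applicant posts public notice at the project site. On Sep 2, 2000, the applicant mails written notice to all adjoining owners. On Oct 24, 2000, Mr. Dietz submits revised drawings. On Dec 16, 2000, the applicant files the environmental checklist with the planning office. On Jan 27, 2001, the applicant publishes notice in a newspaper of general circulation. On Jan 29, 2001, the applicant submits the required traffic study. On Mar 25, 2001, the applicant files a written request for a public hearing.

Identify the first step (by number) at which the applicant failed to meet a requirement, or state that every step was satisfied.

(1) due by Feb 11, 2000 + 79 days = Apr 30, 2000; completed Apr 28, 2000, before the deadline.
(2) permitted from May 16, 2000 + 27 days = Jun 12, 2000 onward; done Jun 15, 2000 — permitted.
(3) the permitted window runs from Jul 16, 2000 + 19 = Aug 4, 2000 to Jul 16, 2000 + 49 = Sep 3, 2000; Sep 2, 2000 falls inside that range.
(4) due by Sep 22, 2000 + 77 days = Dec 8, 2000; not done until Dec 16, 2000, 8 days after the deadline.
Later steps need not be reached.

Step 4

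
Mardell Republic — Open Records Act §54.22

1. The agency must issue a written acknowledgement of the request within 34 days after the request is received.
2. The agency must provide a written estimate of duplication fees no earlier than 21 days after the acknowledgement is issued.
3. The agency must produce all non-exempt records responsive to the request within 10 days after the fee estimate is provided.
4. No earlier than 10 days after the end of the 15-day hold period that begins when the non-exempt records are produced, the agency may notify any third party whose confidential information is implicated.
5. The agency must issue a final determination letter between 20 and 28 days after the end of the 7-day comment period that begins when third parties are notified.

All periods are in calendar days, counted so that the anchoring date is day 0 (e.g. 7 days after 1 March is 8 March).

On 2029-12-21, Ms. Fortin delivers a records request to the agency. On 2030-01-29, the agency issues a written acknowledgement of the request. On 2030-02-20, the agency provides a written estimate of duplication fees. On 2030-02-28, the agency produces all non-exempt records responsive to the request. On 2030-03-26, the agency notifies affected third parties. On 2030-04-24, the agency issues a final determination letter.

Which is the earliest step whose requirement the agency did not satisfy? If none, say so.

Step 1 — counting 34 days from 2029-12-21 (when the request is received) gives a deadline of 2030-01-24; not done until 2030-01-29, 5 days after the deadline.
No need to go further; step 1 was not satisfied.

Step 1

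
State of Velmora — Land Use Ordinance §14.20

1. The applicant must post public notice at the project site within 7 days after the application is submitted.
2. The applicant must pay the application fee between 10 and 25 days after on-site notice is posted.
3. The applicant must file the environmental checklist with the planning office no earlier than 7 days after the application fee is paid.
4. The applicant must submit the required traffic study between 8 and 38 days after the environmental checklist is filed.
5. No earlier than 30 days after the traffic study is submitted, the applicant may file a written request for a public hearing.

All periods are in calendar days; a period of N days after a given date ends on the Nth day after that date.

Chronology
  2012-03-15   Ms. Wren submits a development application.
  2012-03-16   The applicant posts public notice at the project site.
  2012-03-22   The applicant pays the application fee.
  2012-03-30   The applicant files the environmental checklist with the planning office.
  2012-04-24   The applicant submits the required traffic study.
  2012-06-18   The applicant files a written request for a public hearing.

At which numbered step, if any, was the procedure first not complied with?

Step 2

Step 1 — counting 7 days from 2012-03-15 (when the application is submitted) gives a deadline of 2012-03-22; completed 2012-03-16, before the deadline.
Step 2 — 10 and 25 days from 2012-03-16 (when on-site notice is posted) are 2012-03-26 and 2012-04-10 respectively; done 2012-03-22 — 4 days before the window opened.
The analysis stops there.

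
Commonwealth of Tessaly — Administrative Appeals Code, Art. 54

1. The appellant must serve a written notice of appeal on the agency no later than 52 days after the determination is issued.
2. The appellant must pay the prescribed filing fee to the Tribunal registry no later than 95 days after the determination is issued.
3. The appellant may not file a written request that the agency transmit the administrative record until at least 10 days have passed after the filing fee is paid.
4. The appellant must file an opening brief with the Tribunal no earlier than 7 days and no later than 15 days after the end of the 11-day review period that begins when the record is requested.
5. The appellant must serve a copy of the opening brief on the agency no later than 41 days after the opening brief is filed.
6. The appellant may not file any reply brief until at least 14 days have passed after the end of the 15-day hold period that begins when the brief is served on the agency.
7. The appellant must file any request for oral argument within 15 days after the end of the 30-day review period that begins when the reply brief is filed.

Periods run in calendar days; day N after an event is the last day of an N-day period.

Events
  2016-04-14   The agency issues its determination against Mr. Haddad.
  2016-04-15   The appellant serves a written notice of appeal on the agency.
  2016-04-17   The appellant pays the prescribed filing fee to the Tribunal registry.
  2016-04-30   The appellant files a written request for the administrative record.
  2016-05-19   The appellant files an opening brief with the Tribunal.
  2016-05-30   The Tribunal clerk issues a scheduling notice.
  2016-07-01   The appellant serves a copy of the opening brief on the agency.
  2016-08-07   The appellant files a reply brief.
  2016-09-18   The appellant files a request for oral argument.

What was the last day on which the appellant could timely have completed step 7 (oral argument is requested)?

The reply brief is filed on 2016-08-07; the 30-day review period therefore ends 2016-09-06, and step 7 runs from that date. 15 days after 2016-09-06 is 2016-09-21.

2016-09-21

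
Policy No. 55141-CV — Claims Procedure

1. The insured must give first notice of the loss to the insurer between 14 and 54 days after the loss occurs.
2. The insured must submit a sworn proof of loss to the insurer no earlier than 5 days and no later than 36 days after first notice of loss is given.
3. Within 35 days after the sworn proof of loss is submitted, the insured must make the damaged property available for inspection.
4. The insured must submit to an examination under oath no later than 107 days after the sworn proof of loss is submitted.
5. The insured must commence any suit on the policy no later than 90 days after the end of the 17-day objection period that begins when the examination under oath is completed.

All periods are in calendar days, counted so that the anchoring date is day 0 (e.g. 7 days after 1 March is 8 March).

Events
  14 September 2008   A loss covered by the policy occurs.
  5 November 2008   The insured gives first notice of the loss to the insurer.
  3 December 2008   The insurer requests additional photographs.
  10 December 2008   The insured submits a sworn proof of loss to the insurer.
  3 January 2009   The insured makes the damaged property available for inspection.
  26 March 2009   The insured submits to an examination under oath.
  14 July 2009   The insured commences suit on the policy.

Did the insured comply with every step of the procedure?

No

(1) the permitted window runs from 14 September 2008 + 14 = 28 September 2008 to 14 September 2008 + 54 = 7 November 2008; done 5 November 2008, which is between those dates.
(2) the permitted window runs from 5 November 2008 + 5 = 10 November 2008 to 5 November 2008 + 36 = 11 December 2008; done 10 December 2008 — within the window.
(3) due by 10 December 2008 + 35 days = 14 January 2009; 3 January 2009 is within that limit.
(4) due by 10 December 2008 + 107 days = 27 March 2009; done 26 March 2009 — timely.
(5) due by 12 April 2009 + 90 days = 11 July 2009; not done until 14 July 2009, 3 days after the deadline.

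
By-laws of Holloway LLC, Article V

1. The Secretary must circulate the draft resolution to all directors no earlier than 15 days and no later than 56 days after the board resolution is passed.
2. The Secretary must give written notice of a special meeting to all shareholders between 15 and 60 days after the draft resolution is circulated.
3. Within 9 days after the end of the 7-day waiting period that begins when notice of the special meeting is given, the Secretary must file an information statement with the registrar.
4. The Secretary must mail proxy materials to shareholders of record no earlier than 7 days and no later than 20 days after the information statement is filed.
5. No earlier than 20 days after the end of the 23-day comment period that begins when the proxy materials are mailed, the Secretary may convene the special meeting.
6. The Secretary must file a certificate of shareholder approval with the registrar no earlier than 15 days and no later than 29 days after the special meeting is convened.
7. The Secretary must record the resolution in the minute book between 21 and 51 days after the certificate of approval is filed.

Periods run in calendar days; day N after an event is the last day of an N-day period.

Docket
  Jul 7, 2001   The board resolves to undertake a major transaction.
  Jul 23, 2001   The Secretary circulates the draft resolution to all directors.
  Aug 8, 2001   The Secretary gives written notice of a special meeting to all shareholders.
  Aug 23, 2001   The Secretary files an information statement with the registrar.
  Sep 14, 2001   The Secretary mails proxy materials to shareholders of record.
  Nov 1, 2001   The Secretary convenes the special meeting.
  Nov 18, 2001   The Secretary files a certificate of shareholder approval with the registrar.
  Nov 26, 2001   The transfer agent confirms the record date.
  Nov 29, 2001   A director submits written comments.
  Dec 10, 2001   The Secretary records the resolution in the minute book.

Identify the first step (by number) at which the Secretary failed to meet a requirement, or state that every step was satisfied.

(1) the permitted window runs from Jul 7, 2001 + 15 = Jul 22, 2001 to Jul 7, 2001 + 56 = Sep 1, 2001; done Jul 23, 2001, which is between those dates.
(2) the permitted window runs from Jul 23, 2001 + 15 = Aug 7, 2001 to Jul 23, 2001 + 60 = Sep 21, 2001; Aug 8, 2001 falls inside that range.
(3) due by Aug 15, 2001 + 9 days = Aug 24, 2001; Aug 23, 2001 is within that limit.
(4) the permitted window runs from Aug 23, 2001 + 7 = Aug 30, 2001 to Aug 23, 2001 + 20 = Sep 12, 2001; Sep 14, 2001 is 2 days past the end of the window.

Step 4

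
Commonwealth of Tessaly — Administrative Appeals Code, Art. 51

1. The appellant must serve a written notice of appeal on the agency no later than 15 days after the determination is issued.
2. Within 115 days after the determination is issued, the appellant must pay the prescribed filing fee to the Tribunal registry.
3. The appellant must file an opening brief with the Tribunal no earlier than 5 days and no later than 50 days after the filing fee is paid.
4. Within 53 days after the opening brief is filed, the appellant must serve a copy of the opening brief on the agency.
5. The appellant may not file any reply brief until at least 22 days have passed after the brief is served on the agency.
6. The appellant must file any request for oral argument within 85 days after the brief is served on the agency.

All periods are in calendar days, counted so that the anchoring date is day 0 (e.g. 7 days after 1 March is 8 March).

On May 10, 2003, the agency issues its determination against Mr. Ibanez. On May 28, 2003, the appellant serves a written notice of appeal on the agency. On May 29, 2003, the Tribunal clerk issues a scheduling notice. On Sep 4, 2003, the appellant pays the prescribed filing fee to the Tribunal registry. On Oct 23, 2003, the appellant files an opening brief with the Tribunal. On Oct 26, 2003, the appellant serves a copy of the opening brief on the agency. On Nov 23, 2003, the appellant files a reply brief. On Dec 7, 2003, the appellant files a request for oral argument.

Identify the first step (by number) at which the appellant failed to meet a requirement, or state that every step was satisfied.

Step 1

Step 1: 15 days after May 10, 2003 (when the determination is issued) is May 25, 2003; done May 28, 2003 — 3 days late.
The analysis stops there.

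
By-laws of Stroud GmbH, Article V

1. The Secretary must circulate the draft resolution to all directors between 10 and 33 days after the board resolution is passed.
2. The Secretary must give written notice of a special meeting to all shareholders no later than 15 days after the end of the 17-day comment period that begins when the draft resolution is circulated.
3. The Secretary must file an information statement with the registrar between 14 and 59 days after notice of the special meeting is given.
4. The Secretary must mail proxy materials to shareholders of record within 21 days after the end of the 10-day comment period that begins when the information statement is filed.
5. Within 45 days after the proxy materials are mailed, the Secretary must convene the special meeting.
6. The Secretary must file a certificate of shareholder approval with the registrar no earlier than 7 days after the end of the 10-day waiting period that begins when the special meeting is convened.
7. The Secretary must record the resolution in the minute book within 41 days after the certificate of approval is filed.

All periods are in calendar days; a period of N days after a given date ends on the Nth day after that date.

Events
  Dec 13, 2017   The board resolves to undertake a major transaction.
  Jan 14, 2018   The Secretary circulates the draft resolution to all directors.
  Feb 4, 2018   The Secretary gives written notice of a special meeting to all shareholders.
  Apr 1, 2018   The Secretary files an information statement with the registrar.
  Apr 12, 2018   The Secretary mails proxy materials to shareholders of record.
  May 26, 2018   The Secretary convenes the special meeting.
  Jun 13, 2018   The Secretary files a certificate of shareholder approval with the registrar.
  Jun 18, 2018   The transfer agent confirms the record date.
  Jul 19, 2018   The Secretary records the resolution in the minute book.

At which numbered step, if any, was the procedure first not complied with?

None — every step was satisfied

Step 1 — 10 and 33 days from Dec 13, 2017 (when the board resolution is passed) are Dec 23, 2017 and Jan 15, 2018 respectively; done Jan 14, 2018 — within the window.
Step 2 — counting 15 days from Jan 31, 2018 (end of the 17-day comment period, which began when the draft resolution is circulated on Jan 14, 2018) gives a deadline of Feb 15, 2018; completed Feb 4, 2018, before the deadline.
Step 3 — 14 and 59 days from Feb 4, 2018 (when notice of the special meeting is given) are Feb 18, 2018 and Apr 4, 2018 respectively; done Apr 1, 2018 — within the window.
Step 4 — counting 21 days from Apr 11, 2018 (end of the 10-day comment period, which began when the information statement is filed on Apr 1, 2018) gives a deadline of May 2, 2018; done Apr 12, 2018 — timely.
Step 5 — counting 45 days from Apr 12, 2018 (when the proxy materials are mailed) gives a deadline of May 27, 2018; completed May 26, 2018, before the deadline.
Step 6 — must wait 7 days from Jun 5, 2018 (end of the 10-day waiting period, which began when the special meeting is convened on May 26, 2018), so not before Jun 12, 2018; done Jun 13, 2018 — permitted.
Step 7 — counting 41 days from Jun 13, 2018 (when the certificate of approval is filed) gives a deadline of Jul 24, 2018; completed Jul 19, 2018, before the deadline.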